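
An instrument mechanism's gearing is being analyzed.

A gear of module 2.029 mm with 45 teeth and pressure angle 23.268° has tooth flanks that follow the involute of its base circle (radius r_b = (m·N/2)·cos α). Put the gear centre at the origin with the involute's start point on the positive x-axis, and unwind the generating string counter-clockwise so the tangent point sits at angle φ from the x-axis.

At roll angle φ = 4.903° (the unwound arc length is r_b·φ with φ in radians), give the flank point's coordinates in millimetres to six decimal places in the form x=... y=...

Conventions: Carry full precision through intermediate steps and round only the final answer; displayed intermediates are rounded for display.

single-mesh involute tooth geometry (45T wheel at module 2.029)
pitch radius r_p = m·N/2 = 2.029·45/2 = 45.652500
base radius r_b = r_p·cos α = 45.652500·cos 23.268° = 41.939452
roll angle φ = 4.903° = 0.08557349 rad
x = r_b·(cos φ + φ·sin φ) = 42.092729
y = r_b·(sin φ − φ·cos φ) = 0.008754

x=42.092729 y=0.008754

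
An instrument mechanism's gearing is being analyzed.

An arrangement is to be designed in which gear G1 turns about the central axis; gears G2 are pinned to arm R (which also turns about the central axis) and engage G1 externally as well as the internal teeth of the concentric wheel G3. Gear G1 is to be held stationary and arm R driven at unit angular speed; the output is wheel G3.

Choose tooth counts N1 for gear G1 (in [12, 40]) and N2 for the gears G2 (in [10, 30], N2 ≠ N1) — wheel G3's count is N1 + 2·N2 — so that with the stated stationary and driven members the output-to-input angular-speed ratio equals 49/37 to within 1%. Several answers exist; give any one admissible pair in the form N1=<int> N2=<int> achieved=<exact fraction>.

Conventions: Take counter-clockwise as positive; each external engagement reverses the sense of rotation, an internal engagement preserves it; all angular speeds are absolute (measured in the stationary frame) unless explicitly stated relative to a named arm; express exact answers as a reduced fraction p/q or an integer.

N1=24 N2=25 achieved=49/37

planetary set to be sized for 49/37 (Willis relation)
Willis with ω_sun = 0: ω_ring/ω_arm = (N1+N3)/N3; set equal to 49/37  ⇒  N3/N1 = 1/(49/37 − 1) = 37/12
N3 = N1 + 2·N2  ⇒  N2/N1 = (N3/N1 − 1)/2 = (37/12 − 1)/2 = 25/24
smallest multiple with N1 ≥ 12 and N2 ≥ 10: k = 1  ⇒  N1 = 1·24 = 24, N2 = 1·25 = 25 (N1 ≤ 40, N2 ≤ 30, N2 ≠ N1 ✓), N3 = 24 + 2·25 = 74
check: (N1+N3)/N3 with N1 = 24, N3 = 74 gives 49/37; |achieved − target| = 0 ≤ 49/3700 ✓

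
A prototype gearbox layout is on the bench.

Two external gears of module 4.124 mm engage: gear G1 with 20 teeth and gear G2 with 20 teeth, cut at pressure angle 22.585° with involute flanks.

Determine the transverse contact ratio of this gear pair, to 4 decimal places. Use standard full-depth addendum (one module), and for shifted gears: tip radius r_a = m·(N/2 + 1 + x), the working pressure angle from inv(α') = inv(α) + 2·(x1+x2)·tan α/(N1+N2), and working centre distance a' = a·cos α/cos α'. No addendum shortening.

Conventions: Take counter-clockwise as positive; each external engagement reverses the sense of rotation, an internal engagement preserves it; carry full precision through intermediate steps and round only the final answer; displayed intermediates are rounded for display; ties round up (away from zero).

topology: single-mesh involute geometry — m = 4.124, 20T/20T pair
base radii: r_b1 = 38.077337, r_b2 = 38.077337
tip radii: r_a1 = 45.364000, r_a2 = 45.364000
no profile shift: α' = α, a' = a
action lengths: √(r_a1²−r_b1²) = 24.657836, √(r_a2²−r_b2²) = 24.657836
base pitch p_b = π·m·cos α = 11.962348
CR = (24.657836 + 24.657836 − 82.480000·sin 22.58500°)/11.962348 = 1.474537
contact ratio ≈ 1.4745

1.4745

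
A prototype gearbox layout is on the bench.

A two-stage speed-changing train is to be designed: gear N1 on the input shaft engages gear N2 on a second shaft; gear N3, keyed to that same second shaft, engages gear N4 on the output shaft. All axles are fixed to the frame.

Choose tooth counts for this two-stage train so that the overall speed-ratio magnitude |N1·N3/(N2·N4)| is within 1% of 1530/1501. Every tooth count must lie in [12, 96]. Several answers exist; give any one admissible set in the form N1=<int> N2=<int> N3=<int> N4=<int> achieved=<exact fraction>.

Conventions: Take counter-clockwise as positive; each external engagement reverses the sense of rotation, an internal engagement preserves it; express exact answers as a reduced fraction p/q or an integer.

design class (target 1530/1501): fixed-axis compound train
target = 1530/1501 in lowest terms: an exact hit needs N1·N3 = k·1530 and N2·N4 = k·1501 for one integer k, every count in [12, 96]; additionally prefer no 1:1 stage (N1 ≠ N2, N3 ≠ N4)
k = 1: N1·N3 = 1530 = 17·90, N2·N4 = 1501 = 19·79
achieved = 17·90/(19·79) = 1530/1501; |achieved − target| = 0 ≤ 153/15010 ✓

N1=17 N2=19 N3=90 N4=79 achieved=1530/1501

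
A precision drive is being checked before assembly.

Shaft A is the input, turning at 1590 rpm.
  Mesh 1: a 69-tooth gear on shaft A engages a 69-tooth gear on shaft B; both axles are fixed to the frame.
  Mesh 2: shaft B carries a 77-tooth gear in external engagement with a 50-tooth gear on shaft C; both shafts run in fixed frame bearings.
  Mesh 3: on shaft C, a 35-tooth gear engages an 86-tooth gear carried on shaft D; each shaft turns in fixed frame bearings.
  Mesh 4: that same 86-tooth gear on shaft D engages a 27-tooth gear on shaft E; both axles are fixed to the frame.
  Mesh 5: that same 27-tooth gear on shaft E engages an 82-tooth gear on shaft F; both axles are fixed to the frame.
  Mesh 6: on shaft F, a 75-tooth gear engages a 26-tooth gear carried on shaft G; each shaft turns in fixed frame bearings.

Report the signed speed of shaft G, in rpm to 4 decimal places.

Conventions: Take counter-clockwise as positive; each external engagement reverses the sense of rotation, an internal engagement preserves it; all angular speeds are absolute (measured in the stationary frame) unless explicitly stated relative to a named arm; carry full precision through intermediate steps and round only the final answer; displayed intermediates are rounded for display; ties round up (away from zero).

+3014.8100 rpm

topology: fixed-axis compound train — 6 meshes, A→G
mesh 1 [69T→69T]: ω = 1590.0000×69/69 = 1590.0000 rpm, sense flips to −
mesh 2 [77T→50T]: ω = 1590.0000×77/50 = 2448.6000 rpm, sense flips to +
mesh 3 [35T→86T]: ω = 2448.6000×35/86 = 996.5233 rpm, sense flips to −
mesh 4 [86T→27T]: ω = 996.5233×86/27 = 3174.1111 rpm, sense flips to +
mesh 5 [27T→82T]: ω = 3174.1111×27/82 = 1045.1341 rpm, sense flips to −
mesh 6 [75T→26T]: ω = 1045.1341×75/26 = 3014.8100 rpm, sense flips to +
signed output speed = +3014.8100 rpm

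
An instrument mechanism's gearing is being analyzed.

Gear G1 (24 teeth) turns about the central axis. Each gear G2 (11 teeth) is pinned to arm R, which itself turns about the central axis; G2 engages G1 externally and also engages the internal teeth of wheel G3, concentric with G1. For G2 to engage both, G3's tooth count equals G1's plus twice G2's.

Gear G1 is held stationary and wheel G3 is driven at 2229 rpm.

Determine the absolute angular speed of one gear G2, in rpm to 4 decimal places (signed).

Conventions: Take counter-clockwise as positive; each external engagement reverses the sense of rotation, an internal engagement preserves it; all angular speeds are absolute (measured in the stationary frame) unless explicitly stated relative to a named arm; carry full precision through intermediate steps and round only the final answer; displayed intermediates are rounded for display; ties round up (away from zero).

recognized (axles ride arm R): planetary set, 24/11/46 teeth
normalise by the input: solve with ω_ring = 1, then scale by 2229 rpm
ring teeth: 24 + 2·11 = 46
24(ω_sun−ω_arm) = −46(ω_ring−ω_arm),  ω_sun = 0, ω_ring = 1
24(0−ω_arm) = −46(1−ω_arm)  ⇒  70·ω_arm = 46  ⇒  ω_arm = 23/35
sun–planet mesh: 24·(0−23/35) = −11·(ω_p−ω_arm)  ⇒  ω_p−ω_arm = 552/385
ω_p = 23/35 + 552/385 = 23/11
scale: ω_p = 23/11 × 2229 rpm = +4660.6364 rpm

+4660.6364 rpm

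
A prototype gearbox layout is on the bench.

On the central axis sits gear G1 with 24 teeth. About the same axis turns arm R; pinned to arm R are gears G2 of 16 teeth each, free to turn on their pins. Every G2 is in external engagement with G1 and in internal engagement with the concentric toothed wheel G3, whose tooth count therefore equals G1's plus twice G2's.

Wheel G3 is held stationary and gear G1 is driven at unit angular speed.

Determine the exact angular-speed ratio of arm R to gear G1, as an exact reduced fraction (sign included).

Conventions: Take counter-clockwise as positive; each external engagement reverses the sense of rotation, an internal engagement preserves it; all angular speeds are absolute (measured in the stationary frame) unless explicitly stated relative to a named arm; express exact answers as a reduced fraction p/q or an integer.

class = planetary set [G3 = 24+2·16 = 56; Willis about the carrier]
ring teeth: 24 + 2·16 = 56
24(ω_sun−ω_arm) = −56(ω_ring−ω_arm),  ω_ring = 0, ω_sun = 1
24(1−ω_arm) = −56(0−ω_arm)  ⇒  80·ω_arm = 24  ⇒  ω_arm = 3/10
ω_out/ω_in = 3/10

3/10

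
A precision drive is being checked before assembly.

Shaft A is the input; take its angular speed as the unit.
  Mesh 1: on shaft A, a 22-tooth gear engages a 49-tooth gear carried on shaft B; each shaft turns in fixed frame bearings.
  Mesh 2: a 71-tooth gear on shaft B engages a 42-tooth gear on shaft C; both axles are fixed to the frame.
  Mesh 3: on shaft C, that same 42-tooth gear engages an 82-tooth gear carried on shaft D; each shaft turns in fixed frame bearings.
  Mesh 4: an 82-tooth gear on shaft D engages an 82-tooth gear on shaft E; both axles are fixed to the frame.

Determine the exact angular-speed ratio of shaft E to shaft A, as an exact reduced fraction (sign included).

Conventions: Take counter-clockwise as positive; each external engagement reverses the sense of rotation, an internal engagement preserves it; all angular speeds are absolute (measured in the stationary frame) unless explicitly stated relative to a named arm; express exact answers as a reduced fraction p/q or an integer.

781/2009

class = fixed-axis compound train [4 meshes; 4 ratios multiply, 4 sense flips]
mesh 1 [22T→49T]: running ratio 22/49, sense −
mesh 2 [71T→42T]: running ratio 781/1029, sense +
mesh 3 [42T→82T]: running ratio 781/2009, sense −
mesh 4 [82T→82T]: running ratio 781/2009, sense +
ω_out/ω_in = 781/2009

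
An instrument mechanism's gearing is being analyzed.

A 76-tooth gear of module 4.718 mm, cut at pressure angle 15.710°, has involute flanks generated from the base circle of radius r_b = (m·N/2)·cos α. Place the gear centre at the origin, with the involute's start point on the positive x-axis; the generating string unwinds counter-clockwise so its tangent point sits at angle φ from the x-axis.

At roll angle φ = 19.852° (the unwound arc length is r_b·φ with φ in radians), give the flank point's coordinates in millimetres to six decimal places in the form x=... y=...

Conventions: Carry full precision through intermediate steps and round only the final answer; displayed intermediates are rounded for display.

recognized (one wheel, involute flank): single-mesh tooth geometry, m = 4.718, N = 76
pitch radius r_p = m·N/2 = 4.718·76/2 = 179.284000
base radius r_b = r_p·cos α = 179.284000·cos 15.710° = 172.586757
roll angle φ = 19.852° = 0.34648276 rad
x = r_b·(cos φ + φ·sin φ) = 182.637454
y = r_b·(sin φ − φ·cos φ) = 2.364332

x=182.637454 y=2.364332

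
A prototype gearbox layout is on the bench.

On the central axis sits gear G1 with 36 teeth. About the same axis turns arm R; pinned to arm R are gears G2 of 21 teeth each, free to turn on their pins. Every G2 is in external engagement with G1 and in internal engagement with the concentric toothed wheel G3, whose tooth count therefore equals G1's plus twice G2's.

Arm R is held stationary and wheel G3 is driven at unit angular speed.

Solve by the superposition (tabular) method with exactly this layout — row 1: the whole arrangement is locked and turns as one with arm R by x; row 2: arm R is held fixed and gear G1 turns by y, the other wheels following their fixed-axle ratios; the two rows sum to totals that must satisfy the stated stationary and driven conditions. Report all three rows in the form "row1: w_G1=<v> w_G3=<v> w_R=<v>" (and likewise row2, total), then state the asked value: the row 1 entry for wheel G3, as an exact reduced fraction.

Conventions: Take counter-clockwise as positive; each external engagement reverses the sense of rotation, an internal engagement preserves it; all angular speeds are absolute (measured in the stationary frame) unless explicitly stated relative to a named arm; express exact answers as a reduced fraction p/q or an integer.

class = planetary set [G3 = 36+2·21 = 78; Willis about the carrier]
row 1 — lock + rotate with arm: ω_sun = ω_ring = ω_arm = x
superposition row 2 [arm held]: sun y, ring −(36/78)·y, arm 0
boundary: total ω_arm = x = 0 and total ω_ring = x − (36/78)·y = 1  ⇒  y = -13/6, x = 0
row 2 ring = −(36/78)·(-13/6) = 1
totals (row 1 + row 2): sun 0 + (-13/6) = -13/6, ring 0 + 1 = 1, arm 0 + 0 = 0
asked cell (row1, ring) = 0

row1: w_G1=0 w_G3=0 w_R=0
row2: w_G1=-13/6 w_G3=1 w_R=0
total: w_G1=-13/6 w_G3=1 w_R=0
asked value: 0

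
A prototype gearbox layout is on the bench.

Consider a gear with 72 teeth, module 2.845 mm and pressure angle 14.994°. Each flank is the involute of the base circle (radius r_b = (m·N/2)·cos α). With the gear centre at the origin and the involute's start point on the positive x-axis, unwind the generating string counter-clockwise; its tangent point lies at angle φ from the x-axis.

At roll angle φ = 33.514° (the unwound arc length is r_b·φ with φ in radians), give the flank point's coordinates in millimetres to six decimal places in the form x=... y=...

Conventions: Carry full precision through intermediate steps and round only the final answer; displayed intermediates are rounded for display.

class = single-mesh tooth geometry [base-circle involute, m = 2.845, 72T]
pitch radius r_p = m·N/2 = 2.845·72/2 = 102.420000
base radius r_b = r_p·cos α = 102.420000·cos 14.994° = 98.932899
roll angle φ = 33.514° = 0.58492965 rad
x = r_b·(cos φ + φ·sin φ) = 114.437110
y = r_b·(sin φ − φ·cos φ) = 6.376729

x=114.437110 y=6.376729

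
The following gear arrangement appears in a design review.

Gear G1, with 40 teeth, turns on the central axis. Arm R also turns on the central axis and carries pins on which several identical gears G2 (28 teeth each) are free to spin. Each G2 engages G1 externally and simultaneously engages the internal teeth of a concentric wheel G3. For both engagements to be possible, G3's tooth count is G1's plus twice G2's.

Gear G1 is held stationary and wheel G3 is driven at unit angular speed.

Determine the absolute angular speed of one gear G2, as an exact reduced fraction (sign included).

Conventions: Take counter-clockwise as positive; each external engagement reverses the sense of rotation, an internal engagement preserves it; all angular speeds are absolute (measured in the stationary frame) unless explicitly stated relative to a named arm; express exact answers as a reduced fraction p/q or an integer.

12/7

class = planetary set [G3 = 40+2·28 = 96; Willis about the carrier]
ring teeth: 40 + 2·28 = 96
40(ω_sun−ω_arm) = −96(ω_ring−ω_arm),  ω_sun = 0, ω_ring = 1
40(0−ω_arm) = −96(1−ω_arm)  ⇒  136·ω_arm = 96  ⇒  ω_arm = 12/17
sun–planet mesh: 40·(0−12/17) = −28·(ω_p−ω_arm)  ⇒  ω_p−ω_arm = 120/119
ω_p = 12/17 + 120/119 = 12/7
exact speed ratio = 12/7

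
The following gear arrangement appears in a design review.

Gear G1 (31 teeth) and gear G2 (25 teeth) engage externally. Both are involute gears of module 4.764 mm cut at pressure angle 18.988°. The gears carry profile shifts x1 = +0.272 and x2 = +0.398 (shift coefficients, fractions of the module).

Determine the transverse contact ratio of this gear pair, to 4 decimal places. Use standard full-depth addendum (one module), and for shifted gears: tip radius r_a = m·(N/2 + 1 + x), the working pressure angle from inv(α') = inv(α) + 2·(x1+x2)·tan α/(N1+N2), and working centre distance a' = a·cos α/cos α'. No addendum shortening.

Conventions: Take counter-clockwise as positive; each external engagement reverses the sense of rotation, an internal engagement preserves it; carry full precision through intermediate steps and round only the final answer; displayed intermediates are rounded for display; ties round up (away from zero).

1.5502

single-mesh involute tooth geometry (31T engaging 25T at module 4.764)
base radii: r_b1 = 69.824016, r_b2 = 56.309690
tip radii: r_a1 = 79.901808, r_a2 = 66.210072
inv(α') = inv(18.988°) + 2·(+0.272+0.398)·tan α/(31+25) = 0.02092390  ⇒  α' = 22.30083°
a' = a·cos α / cos α' = 133.3920·cos 18.988°/cos 22.30083° = 136.330665
action lengths: √(r_a1²−r_b1²) = 38.844635, √(r_a2²−r_b2²) = 34.828040
base pitch p_b = π·m·cos α = 14.152169
CR = (38.844635 + 34.828040 − 136.330665·sin 22.30083°)/14.152169 = 1.550246
contact ratio ≈ 1.5502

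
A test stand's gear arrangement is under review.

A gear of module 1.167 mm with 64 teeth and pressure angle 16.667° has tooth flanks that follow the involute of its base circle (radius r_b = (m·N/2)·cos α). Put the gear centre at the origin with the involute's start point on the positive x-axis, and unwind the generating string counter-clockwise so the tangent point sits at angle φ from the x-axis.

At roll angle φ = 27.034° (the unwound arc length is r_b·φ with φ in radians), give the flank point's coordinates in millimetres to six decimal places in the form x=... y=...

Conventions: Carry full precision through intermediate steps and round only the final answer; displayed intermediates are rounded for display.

single-mesh involute tooth geometry (64T wheel at module 1.167)
pitch radius r_p = m·N/2 = 1.167·64/2 = 37.344000
base radius r_b = r_p·cos α = 37.344000·cos 16.667° = 35.775098
roll angle φ = 27.034° = 0.47183231 rad
x = r_b·(cos φ + φ·sin φ) = 39.538416
y = r_b·(sin φ − φ·cos φ) = 1.224963

x=39.538416 y=1.224963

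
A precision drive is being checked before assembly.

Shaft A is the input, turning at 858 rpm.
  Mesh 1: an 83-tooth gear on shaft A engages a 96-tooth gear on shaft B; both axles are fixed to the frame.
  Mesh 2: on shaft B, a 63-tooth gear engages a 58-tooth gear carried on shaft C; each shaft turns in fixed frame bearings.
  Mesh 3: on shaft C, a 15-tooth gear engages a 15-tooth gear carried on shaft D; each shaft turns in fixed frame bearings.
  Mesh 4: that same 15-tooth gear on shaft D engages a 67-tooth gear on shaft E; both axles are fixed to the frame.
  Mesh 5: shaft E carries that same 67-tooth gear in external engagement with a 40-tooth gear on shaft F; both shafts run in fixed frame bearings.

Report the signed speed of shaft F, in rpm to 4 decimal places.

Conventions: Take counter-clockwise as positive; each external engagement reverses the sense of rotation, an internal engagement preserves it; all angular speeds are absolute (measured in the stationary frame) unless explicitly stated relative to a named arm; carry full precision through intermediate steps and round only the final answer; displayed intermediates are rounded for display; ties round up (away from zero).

-302.1607 rpm

recognized (6 fixed axles, 5 meshes): fixed-axis compound train
mesh 1 [83T→96T]: ω = 858.0000×83/96 = 741.8125 rpm, sense flips to −
mesh 2 [63T→58T]: ω = 741.8125×63/58 = 805.7619 rpm, sense flips to +
mesh 3 [15T→15T]: ω = 805.7619×15/15 = 805.7619 rpm, sense flips to −
mesh 4 [15T→67T]: ω = 805.7619×15/67 = 180.3944 rpm, sense flips to +
mesh 5 [67T→40T]: ω = 180.3944×67/40 = 302.1607 rpm, sense flips to −
signed output speed = -302.1607 rpm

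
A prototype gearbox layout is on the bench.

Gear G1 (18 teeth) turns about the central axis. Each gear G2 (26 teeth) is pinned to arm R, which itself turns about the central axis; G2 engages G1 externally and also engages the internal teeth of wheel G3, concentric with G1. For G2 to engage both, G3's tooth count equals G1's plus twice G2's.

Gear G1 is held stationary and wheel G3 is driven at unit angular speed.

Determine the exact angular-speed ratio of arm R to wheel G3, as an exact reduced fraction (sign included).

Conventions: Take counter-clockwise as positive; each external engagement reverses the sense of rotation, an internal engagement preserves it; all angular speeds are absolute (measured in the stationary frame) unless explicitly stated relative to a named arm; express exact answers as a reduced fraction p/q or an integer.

35/44

recognized (axles ride arm R): planetary set, 18/26/70 teeth
ring teeth: 18 + 2·26 = 70
18(ω_sun−ω_arm) = −70(ω_ring−ω_arm),  ω_sun = 0, ω_ring = 1
18(0−ω_arm) = −70(1−ω_arm)  ⇒  88·ω_arm = 70  ⇒  ω_arm = 35/44
ω_out/ω_in = 35/44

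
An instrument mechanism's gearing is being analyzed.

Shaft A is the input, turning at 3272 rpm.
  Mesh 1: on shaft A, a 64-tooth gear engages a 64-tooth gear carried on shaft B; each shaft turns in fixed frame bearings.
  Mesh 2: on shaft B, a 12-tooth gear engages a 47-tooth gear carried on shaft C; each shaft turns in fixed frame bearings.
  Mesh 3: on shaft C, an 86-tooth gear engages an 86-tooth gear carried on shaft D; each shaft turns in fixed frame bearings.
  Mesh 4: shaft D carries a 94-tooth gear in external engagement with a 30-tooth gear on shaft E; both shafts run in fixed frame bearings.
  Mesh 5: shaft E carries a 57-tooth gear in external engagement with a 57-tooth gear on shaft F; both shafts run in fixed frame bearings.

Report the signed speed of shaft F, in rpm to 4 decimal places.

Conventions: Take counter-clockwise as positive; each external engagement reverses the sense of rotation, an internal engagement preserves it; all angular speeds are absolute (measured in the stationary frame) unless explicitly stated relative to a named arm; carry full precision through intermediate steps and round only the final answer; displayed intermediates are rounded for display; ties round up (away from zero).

-2617.6000 rpm

5-mesh fixed-axis compound train (all bearings frame-fixed)
mesh 1 [64T→64T]: ω = 3272.0000×64/64 = 3272.0000 rpm, sense flips to −
mesh 2 [12T→47T]: ω = 3272.0000×12/47 = 835.4043 rpm, sense flips to +
mesh 3 [86T→86T]: ω = 835.4043×86/86 = 835.4043 rpm, sense flips to −
mesh 4 [94T→30T]: ω = 835.4043×94/30 = 2617.6000 rpm, sense flips to +
mesh 5 [57T→57T]: ω = 2617.6000×57/57 = 2617.6000 rpm, sense flips to −
signed output speed = -2617.6000 rpm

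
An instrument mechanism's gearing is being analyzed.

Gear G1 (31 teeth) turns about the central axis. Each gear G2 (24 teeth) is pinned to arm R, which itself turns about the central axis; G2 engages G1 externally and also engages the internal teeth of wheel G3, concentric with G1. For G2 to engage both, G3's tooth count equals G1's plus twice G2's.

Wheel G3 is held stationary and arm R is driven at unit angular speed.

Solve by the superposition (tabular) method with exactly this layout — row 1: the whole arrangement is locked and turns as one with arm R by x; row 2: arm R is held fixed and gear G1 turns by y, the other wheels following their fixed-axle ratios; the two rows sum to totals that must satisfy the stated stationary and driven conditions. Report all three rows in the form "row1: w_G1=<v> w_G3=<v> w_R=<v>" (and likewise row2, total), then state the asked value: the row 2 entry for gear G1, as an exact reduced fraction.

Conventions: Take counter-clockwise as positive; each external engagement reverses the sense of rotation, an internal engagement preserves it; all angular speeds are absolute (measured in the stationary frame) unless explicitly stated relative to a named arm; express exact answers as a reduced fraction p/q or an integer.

topology: planetary set — G1 31T / G2 24T / G3 79T, arm = carrier (Willis)
superposition row 1 [locked train]: every member turns x
row 2 (arm held, sun turns y): ω_ring = −(31/79)·y, ω_arm = 0
boundary: total ω_ring = x − (31/79)·y = 0 and total ω_arm = x = 1  ⇒  y = 79/31, x = 1
row 2 ring = −(31/79)·79/31 = -1
totals (row 1 + row 2): sun 1 + 79/31 = 110/31, ring 1 + (-1) = 0, arm 1 + 0 = 1
asked cell (row2, sun) = 79/31

row1: w_G1=1 w_G3=1 w_R=1
row2: w_G1=79/31 w_G3=-1 w_R=0
total: w_G1=110/31 w_G3=0 w_R=1
asked value: 79/31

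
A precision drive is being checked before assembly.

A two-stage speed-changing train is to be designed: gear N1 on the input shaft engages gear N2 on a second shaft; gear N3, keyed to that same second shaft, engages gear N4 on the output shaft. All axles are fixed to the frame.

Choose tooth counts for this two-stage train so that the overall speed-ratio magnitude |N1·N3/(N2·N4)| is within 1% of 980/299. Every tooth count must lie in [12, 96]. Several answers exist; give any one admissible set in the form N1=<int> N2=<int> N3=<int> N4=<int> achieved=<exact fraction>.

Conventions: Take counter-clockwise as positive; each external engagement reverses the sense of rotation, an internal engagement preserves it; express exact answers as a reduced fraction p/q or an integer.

design class (target 980/299): fixed-axis compound train
target = 980/299 in lowest terms: an exact hit needs N1·N3 = k·980 and N2·N4 = k·299 for one integer k, every count in [12, 96]; additionally prefer no 1:1 stage (N1 ≠ N2, N3 ≠ N4)
k = 1: N1·N3 = 980 = 14·70, N2·N4 = 299 = 13·23
achieved = 14·70/(13·23) = 980/299; |achieved − target| = 0 ≤ 49/1495 ✓

N1=14 N2=13 N3=70 N4=23 achieved=980/299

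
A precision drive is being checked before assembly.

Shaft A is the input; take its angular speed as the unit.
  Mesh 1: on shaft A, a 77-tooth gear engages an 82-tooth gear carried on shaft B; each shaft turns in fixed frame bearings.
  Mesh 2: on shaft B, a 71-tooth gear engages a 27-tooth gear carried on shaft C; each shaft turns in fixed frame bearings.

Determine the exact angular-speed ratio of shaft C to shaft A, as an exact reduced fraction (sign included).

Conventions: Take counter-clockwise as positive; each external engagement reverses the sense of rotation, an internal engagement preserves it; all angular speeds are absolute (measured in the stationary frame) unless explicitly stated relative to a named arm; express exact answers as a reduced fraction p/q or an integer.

5467/2214

class = fixed-axis compound train [2 meshes; 2 ratios multiply, 2 sense flips]
mesh 1 [77T→82T]: running ratio 77/82, sense −
mesh 2 [71T→27T]: running ratio 5467/2214, sense +
ω_out/ω_in = 5467/2214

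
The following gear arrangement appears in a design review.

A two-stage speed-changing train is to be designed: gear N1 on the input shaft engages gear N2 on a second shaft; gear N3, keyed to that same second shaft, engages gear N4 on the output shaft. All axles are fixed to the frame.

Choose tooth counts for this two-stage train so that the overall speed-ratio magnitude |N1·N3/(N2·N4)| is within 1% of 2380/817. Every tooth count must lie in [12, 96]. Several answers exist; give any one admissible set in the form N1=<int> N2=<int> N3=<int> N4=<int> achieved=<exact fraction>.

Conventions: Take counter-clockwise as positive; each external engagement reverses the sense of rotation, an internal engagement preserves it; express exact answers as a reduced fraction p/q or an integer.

2-stage fixed-axis compound train for ratio 2380/817
target = 2380/817 in lowest terms: an exact hit needs N1·N3 = k·2380 and N2·N4 = k·817 for one integer k, every count in [12, 96]; additionally prefer no 1:1 stage (N1 ≠ N2, N3 ≠ N4)
k = 1: N1·N3 = 2380 = 28·85, N2·N4 = 817 = 19·43
achieved = 28·85/(19·43) = 2380/817; |achieved − target| = 0 ≤ 119/4085 ✓

N1=28 N2=19 N3=85 N4=43 achieved=2380/817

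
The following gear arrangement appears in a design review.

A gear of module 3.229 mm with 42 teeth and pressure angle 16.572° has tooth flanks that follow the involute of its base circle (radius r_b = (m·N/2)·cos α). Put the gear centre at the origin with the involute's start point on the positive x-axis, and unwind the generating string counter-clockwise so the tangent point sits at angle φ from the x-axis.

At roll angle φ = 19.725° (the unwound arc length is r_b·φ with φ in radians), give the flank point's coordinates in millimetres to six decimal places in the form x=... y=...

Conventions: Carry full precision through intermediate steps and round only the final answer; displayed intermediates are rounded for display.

recognized (one wheel, involute flank): single-mesh tooth geometry, m = 3.229, N = 42
pitch radius r_p = m·N/2 = 3.229·42/2 = 67.809000
base radius r_b = r_p·cos α = 67.809000·cos 16.572° = 64.992355
roll angle φ = 19.725° = 0.34426619 rad
x = r_b·(cos φ + φ·sin φ) = 68.730408
y = r_b·(sin φ − φ·cos φ) = 0.873511

x=68.730408 y=0.873511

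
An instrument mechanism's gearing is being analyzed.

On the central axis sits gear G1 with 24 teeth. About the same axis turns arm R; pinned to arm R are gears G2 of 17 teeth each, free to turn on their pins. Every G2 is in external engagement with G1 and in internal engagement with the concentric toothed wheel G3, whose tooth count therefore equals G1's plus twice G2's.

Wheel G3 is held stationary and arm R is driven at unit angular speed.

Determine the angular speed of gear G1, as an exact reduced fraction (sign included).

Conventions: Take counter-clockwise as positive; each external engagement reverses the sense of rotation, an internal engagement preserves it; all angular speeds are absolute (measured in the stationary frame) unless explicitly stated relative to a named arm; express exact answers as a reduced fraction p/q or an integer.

recognized (axles ride arm R): planetary set, 24/17/58 teeth
ring teeth: 24 + 2·17 = 58
24(ω_sun−ω_arm) = −58(ω_ring−ω_arm),  ω_ring = 0, ω_arm = 1
ω_sun = 1 − (58/24)(0−1) = 41/12
exact speed ratio = 41/12

41/12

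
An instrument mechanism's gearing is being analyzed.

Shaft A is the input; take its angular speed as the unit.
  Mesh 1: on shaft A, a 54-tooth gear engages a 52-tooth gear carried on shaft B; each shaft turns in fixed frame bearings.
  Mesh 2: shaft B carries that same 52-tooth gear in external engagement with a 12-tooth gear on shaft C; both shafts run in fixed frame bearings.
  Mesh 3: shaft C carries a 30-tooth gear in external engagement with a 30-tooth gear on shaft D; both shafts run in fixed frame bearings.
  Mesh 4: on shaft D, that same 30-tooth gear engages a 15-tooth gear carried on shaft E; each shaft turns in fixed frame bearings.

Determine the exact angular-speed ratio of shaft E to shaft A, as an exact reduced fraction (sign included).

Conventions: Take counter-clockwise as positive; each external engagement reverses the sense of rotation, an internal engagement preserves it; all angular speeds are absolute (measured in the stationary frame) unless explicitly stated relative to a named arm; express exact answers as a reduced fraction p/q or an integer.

class = fixed-axis compound train [4 meshes; 4 ratios multiply, 4 sense flips]
mesh 1 [54T→52T]: running ratio 27/26, sense −
mesh 2 [52T→12T]: running ratio 9/2, sense +
mesh 3 [30T→30T]: running ratio 9/2, sense −
mesh 4 [30T→15T]: running ratio 9, sense +
ω_out/ω_in = 9

9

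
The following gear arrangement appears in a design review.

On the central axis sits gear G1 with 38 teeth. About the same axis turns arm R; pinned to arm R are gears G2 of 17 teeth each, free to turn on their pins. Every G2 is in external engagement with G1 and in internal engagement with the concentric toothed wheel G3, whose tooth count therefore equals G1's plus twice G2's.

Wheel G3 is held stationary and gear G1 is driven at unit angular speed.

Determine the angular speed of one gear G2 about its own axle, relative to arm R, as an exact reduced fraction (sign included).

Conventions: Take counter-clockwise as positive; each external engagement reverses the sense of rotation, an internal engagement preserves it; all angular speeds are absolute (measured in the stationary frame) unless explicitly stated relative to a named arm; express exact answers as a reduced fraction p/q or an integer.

-1368/935

topology: planetary set — G1 38T / G2 17T / G3 72T, arm = carrier (Willis)
ring teeth: 38 + 2·17 = 72
38(ω_sun−ω_arm) = −72(ω_ring−ω_arm),  ω_ring = 0, ω_sun = 1
38(1−ω_arm) = −72(0−ω_arm)  ⇒  110·ω_arm = 38  ⇒  ω_arm = 19/55
sun–planet mesh: 38·(1−19/55) = −17·(ω_p−ω_arm)  ⇒  ω_p−ω_arm = -1368/935
exact speed ratio = -1368/935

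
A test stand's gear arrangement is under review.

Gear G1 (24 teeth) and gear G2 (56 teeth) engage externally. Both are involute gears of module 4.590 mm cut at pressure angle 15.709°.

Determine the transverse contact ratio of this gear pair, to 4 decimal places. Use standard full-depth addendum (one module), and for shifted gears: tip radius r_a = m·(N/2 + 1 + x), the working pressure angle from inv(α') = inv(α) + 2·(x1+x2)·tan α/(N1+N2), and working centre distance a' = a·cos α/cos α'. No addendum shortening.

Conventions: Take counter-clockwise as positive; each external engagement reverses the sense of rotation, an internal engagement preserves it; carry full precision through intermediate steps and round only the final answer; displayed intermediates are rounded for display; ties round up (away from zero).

1.9284

single-mesh involute tooth geometry (24T engaging 56T at module 4.590)
base radii: r_b1 = 53.022720, r_b2 = 123.719679
tip radii: r_a1 = 59.670000, r_a2 = 133.110000
no profile shift: α' = α, a' = a
action lengths: √(r_a1²−r_b1²) = 27.369693, √(r_a2²−r_b2²) = 49.109196
base pitch p_b = π·m·cos α = 13.881316
CR = (27.369693 + 49.109196 − 183.600000·sin 15.70900°)/13.881316 = 1.928411
contact ratio ≈ 1.9284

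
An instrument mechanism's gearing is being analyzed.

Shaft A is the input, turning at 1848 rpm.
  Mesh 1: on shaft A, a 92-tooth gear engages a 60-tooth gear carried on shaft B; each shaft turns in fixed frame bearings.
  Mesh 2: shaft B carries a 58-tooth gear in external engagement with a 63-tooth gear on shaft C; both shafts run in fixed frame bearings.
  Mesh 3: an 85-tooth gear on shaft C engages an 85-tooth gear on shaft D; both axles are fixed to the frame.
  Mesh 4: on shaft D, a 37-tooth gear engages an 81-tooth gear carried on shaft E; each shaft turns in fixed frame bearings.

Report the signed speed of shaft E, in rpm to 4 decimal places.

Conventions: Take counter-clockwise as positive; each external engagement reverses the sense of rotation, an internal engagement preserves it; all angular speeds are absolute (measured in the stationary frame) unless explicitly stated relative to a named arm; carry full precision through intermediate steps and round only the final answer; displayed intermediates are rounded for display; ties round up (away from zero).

class = fixed-axis compound train [4 meshes; 4 ratios multiply, 4 sense flips]
mesh 1 [92T→60T]: ω = 1848.0000×92/60 = 2833.6000 rpm, sense flips to −
mesh 2 [58T→63T]: ω = 2833.6000×58/63 = 2608.7111 rpm, sense flips to +
mesh 3 [85T→85T]: ω = 2608.7111×85/85 = 2608.7111 rpm, sense flips to −
mesh 4 [37T→81T]: ω = 2608.7111×37/81 = 1191.6335 rpm, sense flips to +
signed output speed = +1191.6335 rpm

+1191.6335 rpm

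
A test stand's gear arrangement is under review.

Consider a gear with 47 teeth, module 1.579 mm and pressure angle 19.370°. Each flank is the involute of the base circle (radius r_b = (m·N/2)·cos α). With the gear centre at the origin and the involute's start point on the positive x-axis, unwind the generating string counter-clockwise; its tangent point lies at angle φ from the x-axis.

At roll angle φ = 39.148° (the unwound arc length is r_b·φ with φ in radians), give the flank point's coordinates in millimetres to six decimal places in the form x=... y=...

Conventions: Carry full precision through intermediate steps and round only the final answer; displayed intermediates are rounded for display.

x=42.248152 y=3.551173

class = single-mesh tooth geometry [base-circle involute, m = 1.579, 47T]
pitch radius r_p = m·N/2 = 1.579·47/2 = 37.106500
base radius r_b = r_p·cos α = 37.106500·cos 19.370° = 35.006140
roll angle φ = 39.148° = 0.68326150 rad
x = r_b·(cos φ + φ·sin φ) = 42.248152
y = r_b·(sin φ − φ·cos φ) = 3.551173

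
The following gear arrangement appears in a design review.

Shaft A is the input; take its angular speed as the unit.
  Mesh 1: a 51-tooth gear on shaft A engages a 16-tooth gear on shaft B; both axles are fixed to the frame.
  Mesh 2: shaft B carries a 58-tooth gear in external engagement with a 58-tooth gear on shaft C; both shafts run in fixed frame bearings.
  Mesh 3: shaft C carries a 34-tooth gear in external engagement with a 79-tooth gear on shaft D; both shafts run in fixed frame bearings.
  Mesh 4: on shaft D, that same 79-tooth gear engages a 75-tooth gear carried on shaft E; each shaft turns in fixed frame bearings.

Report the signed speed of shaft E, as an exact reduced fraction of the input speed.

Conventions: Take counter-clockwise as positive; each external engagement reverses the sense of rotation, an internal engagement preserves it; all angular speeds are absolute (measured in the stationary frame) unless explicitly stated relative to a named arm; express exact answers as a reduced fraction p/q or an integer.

4-mesh fixed-axis compound train (all bearings frame-fixed)
mesh 1 [51T→16T]: |ω|/ω_in = 1×51/16 = 51/16, sense flips to −
mesh 2 [58T→58T]: |ω|/ω_in = (51/16)×58/58 = 51/16, sense flips to +
mesh 3 [34T→79T]: |ω|/ω_in = (51/16)×34/79 = 867/632, sense flips to −
mesh 4 [79T→75T]: |ω|/ω_in = (867/632)×79/75 = 289/200, sense flips to +
signed output speed (× input speed) = 289/200

289/200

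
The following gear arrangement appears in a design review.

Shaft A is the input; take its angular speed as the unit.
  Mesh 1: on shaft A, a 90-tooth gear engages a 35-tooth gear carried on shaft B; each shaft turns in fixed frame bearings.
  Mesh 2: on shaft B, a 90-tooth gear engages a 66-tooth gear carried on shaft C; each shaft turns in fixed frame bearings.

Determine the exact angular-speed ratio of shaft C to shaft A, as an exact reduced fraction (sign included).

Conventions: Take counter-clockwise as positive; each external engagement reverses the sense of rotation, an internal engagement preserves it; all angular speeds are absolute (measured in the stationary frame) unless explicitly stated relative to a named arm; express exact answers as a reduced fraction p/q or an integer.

class = fixed-axis compound train [2 meshes; 2 ratios multiply, 2 sense flips]
mesh 1 [90T→35T]: running ratio 18/7, sense −
mesh 2 [90T→66T]: running ratio 270/77, sense +
ω_out/ω_in = 270/77

270/77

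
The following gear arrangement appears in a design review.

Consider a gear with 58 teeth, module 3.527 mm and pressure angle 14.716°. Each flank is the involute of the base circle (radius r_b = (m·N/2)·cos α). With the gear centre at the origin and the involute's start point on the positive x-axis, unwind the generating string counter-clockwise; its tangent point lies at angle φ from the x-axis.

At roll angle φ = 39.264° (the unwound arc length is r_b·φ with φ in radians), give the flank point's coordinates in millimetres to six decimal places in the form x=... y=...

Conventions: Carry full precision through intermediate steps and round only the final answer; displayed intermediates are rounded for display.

x=119.500012 y=10.122291

class = single-mesh tooth geometry [base-circle involute, m = 3.527, 58T]
pitch radius r_p = m·N/2 = 3.527·58/2 = 102.283000
base radius r_b = r_p·cos α = 102.283000·cos 14.716° = 98.927796
roll angle φ = 39.264° = 0.68528608 rad
x = r_b·(cos φ + φ·sin φ) = 119.500012
y = r_b·(sin φ − φ·cos φ) = 10.122291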